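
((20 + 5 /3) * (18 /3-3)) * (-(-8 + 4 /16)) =2015 /4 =503.75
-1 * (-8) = 8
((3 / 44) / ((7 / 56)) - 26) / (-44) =70 / 121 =0.58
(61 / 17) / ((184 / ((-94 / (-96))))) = 2867 / 150144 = 0.02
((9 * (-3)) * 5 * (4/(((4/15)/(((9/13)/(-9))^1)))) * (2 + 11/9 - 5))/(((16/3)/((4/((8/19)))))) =-12825/26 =-493.27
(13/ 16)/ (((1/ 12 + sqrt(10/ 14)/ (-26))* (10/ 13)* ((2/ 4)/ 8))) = 79092* sqrt(35)/ 5015 + 1199562/ 5015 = 332.50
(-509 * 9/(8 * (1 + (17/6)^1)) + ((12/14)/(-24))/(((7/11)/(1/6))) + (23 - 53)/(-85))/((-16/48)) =68529527/153272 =447.11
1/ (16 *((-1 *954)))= -1/ 15264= -0.00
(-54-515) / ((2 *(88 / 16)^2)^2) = -2276 / 14641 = -0.16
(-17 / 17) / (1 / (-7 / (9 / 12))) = 28 / 3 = 9.33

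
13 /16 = 0.81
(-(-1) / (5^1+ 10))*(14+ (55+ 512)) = 581 / 15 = 38.73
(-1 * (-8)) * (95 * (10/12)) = 1900/3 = 633.33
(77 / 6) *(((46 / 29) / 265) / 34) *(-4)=-3542 / 391935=-0.01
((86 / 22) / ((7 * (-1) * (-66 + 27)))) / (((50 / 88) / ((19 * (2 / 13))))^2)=10928192 / 28835625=0.38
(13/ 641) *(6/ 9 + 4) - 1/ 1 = -1741/ 1923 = -0.91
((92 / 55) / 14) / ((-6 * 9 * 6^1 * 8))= -23 / 498960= -0.00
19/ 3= 6.33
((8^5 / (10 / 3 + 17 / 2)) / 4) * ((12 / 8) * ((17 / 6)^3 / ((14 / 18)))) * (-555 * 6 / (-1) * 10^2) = 5025881088000 / 497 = 10112436796.78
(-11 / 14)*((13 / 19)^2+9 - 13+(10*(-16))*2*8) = 1454255 / 722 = 2014.20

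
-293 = -293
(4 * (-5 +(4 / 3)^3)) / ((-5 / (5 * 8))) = 2272 / 27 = 84.15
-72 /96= -3 /4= -0.75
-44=-44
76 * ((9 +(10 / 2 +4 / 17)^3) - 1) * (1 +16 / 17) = 1866636684 / 83521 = 22349.31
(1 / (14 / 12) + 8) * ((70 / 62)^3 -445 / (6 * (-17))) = 17630245 / 343077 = 51.39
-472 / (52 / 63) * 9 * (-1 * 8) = 535248 / 13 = 41172.92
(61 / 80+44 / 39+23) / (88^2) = 77659 / 24161280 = 0.00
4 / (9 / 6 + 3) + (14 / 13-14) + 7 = -589 / 117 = -5.03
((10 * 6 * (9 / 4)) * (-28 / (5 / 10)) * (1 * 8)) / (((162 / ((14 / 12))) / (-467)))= 1830640 / 9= 203404.44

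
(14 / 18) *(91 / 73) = 637 / 657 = 0.97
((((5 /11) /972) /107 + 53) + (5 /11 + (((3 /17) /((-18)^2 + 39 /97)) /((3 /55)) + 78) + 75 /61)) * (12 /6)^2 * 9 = 150111606274787 /31423921677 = 4776.99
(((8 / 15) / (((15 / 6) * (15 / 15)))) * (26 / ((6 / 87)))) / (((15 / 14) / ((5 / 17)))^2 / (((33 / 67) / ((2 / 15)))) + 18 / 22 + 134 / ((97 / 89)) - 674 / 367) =231482355104 / 361276289805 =0.64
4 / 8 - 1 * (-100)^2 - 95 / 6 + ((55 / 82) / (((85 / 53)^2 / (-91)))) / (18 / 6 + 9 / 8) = -1781097746 / 177735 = -10021.09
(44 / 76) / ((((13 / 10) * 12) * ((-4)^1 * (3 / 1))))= -55 / 17784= -0.00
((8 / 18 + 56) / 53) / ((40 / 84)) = 1778 / 795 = 2.24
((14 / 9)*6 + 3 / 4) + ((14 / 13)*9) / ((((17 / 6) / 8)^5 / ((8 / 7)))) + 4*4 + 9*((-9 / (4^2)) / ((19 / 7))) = 33870580469771 / 16833824592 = 2012.05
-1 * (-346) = 346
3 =3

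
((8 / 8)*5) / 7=5 / 7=0.71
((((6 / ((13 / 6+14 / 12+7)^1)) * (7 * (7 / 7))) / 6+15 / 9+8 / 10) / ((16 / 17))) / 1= 12427 / 3720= 3.34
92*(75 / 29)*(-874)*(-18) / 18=6030600 / 29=207951.72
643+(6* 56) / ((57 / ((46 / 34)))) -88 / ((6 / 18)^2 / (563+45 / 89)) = -12810970447 / 28747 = -445645.47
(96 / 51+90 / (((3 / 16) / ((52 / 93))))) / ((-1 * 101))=-142432 / 53227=-2.68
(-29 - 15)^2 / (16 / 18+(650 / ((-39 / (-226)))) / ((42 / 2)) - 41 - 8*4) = 121968 / 6757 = 18.05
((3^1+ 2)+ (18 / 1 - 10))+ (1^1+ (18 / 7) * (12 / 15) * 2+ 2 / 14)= 639 / 35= 18.26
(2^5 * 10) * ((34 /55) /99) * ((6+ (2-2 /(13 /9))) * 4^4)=47906816 /14157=3383.97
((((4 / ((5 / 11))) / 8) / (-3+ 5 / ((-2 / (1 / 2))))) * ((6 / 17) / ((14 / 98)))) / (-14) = 66 / 1445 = 0.05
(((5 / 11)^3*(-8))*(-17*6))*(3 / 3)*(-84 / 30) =-285600 / 1331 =-214.58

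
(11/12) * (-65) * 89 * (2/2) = -63635/12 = -5302.92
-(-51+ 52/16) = 191/4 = 47.75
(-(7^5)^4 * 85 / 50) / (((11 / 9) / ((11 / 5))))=-12208216743534636153 / 50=-244164334870692723.06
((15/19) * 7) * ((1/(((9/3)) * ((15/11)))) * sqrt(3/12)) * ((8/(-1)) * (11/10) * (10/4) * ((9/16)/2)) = -2541/608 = -4.18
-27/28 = -0.96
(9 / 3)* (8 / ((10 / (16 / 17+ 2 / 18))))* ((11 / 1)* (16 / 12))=28336 / 765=37.04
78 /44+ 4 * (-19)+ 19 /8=-6323 /88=-71.85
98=98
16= 16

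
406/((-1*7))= -58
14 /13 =1.08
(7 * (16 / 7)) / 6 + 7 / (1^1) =29 / 3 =9.67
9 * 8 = 72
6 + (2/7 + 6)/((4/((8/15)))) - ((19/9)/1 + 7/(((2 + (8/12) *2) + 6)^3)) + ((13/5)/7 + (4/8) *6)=1141633/141120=8.09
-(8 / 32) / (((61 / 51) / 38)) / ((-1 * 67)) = 969 / 8174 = 0.12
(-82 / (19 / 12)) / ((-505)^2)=-984 / 4845475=-0.00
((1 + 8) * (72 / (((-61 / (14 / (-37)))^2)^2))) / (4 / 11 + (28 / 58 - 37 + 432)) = 0.00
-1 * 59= -59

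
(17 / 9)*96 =544 / 3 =181.33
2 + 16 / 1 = 18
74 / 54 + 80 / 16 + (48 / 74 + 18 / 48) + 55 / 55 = 67085 / 7992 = 8.39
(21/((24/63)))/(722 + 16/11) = 4851/63664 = 0.08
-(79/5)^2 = -6241/25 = -249.64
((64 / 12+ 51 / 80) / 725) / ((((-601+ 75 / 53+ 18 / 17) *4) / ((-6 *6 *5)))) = 3873399 / 6255555200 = 0.00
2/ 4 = 1/ 2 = 0.50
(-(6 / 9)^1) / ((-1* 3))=2 / 9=0.22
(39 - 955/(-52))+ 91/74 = 112737/1924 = 58.60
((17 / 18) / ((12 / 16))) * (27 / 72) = 17 / 36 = 0.47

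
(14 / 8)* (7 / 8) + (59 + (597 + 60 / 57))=400419 / 608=658.58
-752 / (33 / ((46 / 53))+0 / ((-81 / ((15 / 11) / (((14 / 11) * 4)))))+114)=-34592 / 6993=-4.95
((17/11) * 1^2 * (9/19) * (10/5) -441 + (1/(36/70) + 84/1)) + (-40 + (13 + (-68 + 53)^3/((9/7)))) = -11307035/3762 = -3005.59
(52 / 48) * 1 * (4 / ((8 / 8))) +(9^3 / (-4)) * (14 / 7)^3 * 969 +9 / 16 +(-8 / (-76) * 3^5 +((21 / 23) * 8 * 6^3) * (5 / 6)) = -29606716633 / 20976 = -1411456.74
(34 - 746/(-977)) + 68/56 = 492105/13678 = 35.98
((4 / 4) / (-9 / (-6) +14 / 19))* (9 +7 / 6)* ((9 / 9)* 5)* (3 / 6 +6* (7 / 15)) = 12749 / 170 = 74.99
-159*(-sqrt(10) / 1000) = 159*sqrt(10) / 1000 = 0.50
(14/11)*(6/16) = 21/44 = 0.48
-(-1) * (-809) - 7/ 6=-4861/ 6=-810.17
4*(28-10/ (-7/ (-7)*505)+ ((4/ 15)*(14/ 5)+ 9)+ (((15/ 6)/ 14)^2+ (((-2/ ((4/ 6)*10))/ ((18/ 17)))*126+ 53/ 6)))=43.57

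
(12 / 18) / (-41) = -2 / 123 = -0.02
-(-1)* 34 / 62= 17 / 31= 0.55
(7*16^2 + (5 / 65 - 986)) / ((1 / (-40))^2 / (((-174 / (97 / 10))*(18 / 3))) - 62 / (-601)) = 105199770816000 / 13462666139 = 7814.19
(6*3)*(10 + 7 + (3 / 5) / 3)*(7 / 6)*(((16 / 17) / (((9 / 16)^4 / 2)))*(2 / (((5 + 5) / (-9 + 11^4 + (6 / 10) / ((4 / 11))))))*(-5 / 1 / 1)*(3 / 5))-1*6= -92373864272798 / 1549125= -59629703.40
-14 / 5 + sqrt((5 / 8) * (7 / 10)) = -14 / 5 + sqrt(7) / 4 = -2.14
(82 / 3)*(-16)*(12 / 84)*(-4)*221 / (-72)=-144976 / 189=-767.07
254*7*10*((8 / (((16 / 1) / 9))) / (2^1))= 40005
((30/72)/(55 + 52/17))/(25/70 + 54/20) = 425/181044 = 0.00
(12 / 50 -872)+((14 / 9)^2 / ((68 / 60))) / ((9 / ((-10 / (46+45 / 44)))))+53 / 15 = -185529959521 / 213675975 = -868.28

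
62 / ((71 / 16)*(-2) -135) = -496 / 1151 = -0.43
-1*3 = -3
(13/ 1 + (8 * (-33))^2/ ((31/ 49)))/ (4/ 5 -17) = -17077535/ 2511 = -6801.09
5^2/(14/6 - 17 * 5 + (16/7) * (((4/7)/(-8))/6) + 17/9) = -2205/7127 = -0.31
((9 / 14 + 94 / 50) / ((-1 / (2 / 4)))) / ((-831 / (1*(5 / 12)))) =883 / 1396080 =0.00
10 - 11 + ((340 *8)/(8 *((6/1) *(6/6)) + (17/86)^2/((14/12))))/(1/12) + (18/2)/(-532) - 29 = 28642743635/44099076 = 649.51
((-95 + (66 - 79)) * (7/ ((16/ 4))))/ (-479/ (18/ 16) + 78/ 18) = 1701/ 3793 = 0.45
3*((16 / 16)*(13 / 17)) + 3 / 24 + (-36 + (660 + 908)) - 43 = 202833 / 136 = 1491.42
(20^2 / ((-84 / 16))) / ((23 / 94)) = -150400 / 483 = -311.39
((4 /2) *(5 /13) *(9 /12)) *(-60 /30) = -1.15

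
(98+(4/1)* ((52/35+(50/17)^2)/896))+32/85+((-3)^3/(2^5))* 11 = 89.14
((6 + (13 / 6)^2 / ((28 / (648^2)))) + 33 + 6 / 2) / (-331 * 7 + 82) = -164366 / 5215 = -31.52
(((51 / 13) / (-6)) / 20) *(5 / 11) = -17 / 1144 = -0.01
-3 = -3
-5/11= -0.45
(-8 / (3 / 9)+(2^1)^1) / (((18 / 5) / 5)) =-275 / 9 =-30.56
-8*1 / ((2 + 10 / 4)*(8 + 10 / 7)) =-56 / 297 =-0.19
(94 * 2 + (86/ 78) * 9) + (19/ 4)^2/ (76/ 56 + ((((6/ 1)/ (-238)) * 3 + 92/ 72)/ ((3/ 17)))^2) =70405794041/ 354876028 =198.40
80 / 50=8 / 5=1.60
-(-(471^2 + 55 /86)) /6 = 36973.61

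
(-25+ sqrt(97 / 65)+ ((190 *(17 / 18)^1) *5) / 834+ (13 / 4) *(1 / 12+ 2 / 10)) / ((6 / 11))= -75971819 / 1801440+ 11 *sqrt(6305) / 390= -39.93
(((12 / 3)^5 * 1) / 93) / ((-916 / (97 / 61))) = -24832 / 1299117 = -0.02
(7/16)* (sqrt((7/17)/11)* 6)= 21* sqrt(1309)/1496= 0.51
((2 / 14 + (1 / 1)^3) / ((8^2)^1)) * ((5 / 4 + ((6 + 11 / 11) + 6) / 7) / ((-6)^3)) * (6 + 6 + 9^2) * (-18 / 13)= 2697 / 81536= 0.03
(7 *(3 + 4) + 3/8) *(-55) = -21725/8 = -2715.62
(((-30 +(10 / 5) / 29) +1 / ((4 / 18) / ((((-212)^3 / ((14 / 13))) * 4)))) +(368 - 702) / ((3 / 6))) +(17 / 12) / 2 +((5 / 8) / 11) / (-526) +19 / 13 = -58361488922540107 / 366462096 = -159256549.48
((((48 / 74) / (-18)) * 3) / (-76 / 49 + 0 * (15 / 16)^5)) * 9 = 441 / 703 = 0.63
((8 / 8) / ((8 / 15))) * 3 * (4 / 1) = 45 / 2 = 22.50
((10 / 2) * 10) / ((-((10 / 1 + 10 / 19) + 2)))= -475 / 119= -3.99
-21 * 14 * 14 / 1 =-4116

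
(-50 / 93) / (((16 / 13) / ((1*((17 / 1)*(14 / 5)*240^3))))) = -8910720000 / 31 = -287442580.65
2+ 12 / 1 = 14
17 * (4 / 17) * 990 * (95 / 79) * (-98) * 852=-397610065.82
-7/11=-0.64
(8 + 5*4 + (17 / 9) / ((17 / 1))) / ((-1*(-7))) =253 / 63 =4.02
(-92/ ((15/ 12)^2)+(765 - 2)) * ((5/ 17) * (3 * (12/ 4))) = 158427/ 85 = 1863.85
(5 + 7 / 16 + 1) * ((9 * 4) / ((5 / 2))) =927 / 10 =92.70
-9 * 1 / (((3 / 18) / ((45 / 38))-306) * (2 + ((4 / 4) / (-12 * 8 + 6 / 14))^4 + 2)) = 48675536239203 / 6616828223458987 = 0.01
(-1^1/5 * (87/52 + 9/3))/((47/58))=-7047/6110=-1.15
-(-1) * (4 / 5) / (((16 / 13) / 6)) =39 / 10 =3.90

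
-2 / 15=-0.13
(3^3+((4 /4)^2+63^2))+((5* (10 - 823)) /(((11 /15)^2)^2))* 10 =-1999386173 /14641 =-136560.77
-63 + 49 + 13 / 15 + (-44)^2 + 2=28873 / 15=1924.87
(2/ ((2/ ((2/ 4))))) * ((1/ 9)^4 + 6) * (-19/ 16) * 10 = -3739865/ 104976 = -35.63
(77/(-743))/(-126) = 0.00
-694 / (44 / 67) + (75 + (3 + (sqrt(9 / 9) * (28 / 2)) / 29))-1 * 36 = -647117 / 638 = -1014.29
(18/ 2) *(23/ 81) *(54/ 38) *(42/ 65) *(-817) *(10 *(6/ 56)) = -26703/ 13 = -2054.08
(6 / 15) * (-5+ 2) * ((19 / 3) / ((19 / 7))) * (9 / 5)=-126 / 25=-5.04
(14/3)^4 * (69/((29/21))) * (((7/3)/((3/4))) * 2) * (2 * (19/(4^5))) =51412613/9396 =5471.76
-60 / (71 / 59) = -3540 / 71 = -49.86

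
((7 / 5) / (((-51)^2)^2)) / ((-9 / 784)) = -5488 / 304434045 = -0.00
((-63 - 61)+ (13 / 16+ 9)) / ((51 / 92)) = -14007 / 68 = -205.99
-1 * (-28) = 28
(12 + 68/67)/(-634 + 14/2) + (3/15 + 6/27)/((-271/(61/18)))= -80033717/3073798530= -0.03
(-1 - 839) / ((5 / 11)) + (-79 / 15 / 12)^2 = -59868959 / 32400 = -1847.81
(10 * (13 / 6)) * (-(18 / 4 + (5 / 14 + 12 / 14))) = -123.81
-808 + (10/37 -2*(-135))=-537.73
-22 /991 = -0.02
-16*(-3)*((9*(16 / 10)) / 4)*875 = 151200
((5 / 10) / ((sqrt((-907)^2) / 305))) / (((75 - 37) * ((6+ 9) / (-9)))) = -183 / 68932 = -0.00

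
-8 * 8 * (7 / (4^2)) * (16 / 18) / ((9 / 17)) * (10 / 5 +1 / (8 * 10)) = -38318 / 405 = -94.61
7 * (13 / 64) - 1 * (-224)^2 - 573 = -3247845 / 64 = -50747.58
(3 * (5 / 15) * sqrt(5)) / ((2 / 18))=9 * sqrt(5)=20.12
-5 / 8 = -0.62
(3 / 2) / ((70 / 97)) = 291 / 140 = 2.08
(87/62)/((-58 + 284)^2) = 87/3166712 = 0.00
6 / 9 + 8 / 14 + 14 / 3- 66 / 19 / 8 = 8731 / 1596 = 5.47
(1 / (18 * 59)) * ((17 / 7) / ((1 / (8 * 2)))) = 136 / 3717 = 0.04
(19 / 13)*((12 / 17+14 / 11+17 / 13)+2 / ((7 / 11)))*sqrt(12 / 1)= 4157390*sqrt(3) / 221221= 32.55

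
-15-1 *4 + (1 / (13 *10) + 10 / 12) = -3541 / 195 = -18.16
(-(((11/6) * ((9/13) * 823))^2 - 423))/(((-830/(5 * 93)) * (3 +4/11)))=754283815659/4151992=181667.94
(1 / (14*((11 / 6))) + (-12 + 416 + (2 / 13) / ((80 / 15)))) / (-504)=-3235775 / 4036032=-0.80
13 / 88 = 0.15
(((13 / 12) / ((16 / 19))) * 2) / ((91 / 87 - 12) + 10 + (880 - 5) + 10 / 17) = 121771 / 41394688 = 0.00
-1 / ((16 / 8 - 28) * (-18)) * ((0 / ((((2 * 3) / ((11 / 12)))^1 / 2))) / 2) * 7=0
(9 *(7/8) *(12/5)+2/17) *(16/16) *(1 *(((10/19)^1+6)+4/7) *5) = 674.91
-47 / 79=-0.59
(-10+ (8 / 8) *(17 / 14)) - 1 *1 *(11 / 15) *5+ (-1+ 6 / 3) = -481 / 42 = -11.45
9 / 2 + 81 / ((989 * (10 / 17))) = 22941 / 4945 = 4.64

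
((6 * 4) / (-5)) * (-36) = 864 / 5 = 172.80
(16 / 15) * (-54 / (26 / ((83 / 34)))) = -5976 / 1105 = -5.41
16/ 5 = 3.20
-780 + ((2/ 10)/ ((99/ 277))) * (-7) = -388039/ 495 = -783.92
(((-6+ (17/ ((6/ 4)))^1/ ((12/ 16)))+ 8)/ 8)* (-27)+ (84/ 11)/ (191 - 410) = -185605/ 3212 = -57.78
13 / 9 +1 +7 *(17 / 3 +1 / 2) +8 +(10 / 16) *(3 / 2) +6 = 8719 / 144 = 60.55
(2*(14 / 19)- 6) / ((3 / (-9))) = 258 / 19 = 13.58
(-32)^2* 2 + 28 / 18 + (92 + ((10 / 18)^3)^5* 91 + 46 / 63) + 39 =3143771135650461206 / 1441237924662543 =2181.30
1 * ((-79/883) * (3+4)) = -553/883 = -0.63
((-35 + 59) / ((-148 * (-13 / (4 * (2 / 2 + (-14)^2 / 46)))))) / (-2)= -1452 / 11063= -0.13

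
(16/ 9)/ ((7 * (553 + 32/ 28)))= 16/ 34911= 0.00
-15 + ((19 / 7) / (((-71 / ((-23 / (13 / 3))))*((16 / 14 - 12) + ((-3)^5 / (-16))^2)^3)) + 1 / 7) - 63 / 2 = -36606764043433387504045 / 789668253958870160966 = -46.36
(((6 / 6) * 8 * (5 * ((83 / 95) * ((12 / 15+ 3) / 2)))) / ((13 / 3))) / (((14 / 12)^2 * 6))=5976 / 3185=1.88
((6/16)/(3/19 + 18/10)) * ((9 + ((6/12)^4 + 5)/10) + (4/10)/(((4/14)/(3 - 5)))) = 20387/15872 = 1.28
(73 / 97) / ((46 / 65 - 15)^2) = 308425 / 83714977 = 0.00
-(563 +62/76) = -21425/38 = -563.82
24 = 24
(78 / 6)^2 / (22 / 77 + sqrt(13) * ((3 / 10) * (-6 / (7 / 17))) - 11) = 739375 / 54564 - 100555 * sqrt(13) / 18188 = -6.38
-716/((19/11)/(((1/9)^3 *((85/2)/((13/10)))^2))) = -1422602500/2340819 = -607.74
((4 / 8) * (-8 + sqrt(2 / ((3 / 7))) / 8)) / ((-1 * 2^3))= 0.48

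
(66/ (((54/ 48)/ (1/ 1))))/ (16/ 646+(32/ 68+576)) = 0.10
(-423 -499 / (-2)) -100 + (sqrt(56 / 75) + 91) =-365 / 2 + 2* sqrt(42) / 15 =-181.64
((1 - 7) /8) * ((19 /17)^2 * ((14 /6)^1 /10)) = -2527 /11560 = -0.22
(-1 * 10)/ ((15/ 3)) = -2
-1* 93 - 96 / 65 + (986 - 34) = 55739 / 65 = 857.52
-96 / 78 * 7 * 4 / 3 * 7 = -3136 / 39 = -80.41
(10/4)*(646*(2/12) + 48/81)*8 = 58460/27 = 2165.19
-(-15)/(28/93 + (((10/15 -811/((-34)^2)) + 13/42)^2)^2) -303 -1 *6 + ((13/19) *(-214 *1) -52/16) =-409.77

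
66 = 66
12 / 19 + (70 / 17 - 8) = -1050 / 323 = -3.25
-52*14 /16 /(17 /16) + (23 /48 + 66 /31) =-1017287 /25296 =-40.22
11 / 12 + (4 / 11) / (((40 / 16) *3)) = 637 / 660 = 0.97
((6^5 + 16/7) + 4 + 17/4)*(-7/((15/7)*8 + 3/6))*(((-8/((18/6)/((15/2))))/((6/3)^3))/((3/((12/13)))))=586985/247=2376.46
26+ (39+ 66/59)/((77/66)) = 24940/413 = 60.39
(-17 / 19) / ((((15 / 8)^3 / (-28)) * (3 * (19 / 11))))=2680832 / 3655125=0.73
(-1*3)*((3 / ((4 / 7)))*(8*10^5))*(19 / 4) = -59850000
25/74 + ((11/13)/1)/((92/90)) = 12895/11063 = 1.17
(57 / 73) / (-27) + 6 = 3923 / 657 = 5.97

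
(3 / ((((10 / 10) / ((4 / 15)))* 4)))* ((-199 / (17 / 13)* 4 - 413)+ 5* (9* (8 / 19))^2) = -5829569 / 30685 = -189.98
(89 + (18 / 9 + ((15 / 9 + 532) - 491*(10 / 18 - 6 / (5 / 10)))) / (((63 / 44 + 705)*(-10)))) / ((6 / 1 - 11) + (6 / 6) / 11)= -1355956217 / 75531690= -17.95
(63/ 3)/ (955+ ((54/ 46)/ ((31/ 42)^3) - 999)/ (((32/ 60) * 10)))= 230224848/ 8422226747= 0.03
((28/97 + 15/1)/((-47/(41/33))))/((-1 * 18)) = 60803/2708046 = 0.02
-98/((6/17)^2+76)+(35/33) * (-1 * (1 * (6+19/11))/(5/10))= -6417313/363000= -17.68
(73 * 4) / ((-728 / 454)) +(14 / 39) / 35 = -248551 / 1365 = -182.09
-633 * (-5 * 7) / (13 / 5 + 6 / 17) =1883175 / 251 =7502.69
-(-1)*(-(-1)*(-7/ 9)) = -7/ 9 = -0.78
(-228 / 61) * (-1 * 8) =1824 / 61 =29.90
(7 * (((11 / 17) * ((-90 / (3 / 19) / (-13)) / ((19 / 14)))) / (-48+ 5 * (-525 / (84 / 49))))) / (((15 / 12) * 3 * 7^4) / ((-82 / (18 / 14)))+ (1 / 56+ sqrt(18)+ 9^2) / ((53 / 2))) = 216855726151680 * sqrt(2) / 394356697005590324473+ 264570298270481280 / 394356697005590324473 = 0.00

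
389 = 389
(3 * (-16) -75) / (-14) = 123 / 14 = 8.79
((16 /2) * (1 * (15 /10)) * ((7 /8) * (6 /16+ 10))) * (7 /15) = 4067 /80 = 50.84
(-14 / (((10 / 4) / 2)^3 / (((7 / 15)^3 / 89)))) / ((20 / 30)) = -153664 / 12515625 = -0.01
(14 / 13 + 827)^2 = 115885225 / 169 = 685711.39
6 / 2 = 3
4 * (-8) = -32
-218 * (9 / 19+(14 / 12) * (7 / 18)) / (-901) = 207427 / 924426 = 0.22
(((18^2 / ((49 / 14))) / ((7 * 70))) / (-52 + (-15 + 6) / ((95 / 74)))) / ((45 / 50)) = -3420 / 961429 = -0.00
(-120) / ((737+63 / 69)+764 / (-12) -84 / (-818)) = -677304 / 3806161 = -0.18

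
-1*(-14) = 14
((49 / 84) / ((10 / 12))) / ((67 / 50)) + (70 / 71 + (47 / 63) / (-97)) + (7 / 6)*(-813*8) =-220539742030 / 29070027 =-7586.50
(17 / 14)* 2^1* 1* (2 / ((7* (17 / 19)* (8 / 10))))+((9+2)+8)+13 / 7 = 2139 / 98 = 21.83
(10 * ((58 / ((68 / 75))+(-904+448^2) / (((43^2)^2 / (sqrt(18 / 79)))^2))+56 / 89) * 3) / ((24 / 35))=31587328232955391897175 / 11176444116646517816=2826.24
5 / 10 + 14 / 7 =2.50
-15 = -15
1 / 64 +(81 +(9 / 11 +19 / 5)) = 301431 / 3520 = 85.63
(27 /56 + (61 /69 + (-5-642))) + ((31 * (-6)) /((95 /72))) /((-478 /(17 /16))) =-56615331517 /87732120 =-645.32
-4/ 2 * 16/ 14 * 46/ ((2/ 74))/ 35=-27232/ 245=-111.15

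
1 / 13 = 0.08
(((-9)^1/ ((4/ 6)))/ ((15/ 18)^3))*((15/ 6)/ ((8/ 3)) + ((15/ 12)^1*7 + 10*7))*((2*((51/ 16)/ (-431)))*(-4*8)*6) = -11376774/ 2155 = -5279.25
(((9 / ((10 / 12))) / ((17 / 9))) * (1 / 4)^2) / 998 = 243 / 678640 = 0.00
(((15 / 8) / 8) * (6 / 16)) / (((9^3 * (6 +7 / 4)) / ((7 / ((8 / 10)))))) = 175 / 1285632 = 0.00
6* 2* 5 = 60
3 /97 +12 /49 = 1311 /4753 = 0.28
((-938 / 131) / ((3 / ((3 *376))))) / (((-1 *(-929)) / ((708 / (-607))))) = 249703104 / 73871293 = 3.38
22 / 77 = 2 / 7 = 0.29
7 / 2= 3.50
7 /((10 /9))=6.30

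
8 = 8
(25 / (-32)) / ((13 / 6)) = -75 / 208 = -0.36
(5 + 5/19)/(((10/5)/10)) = 500/19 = 26.32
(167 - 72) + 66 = 161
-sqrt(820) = -2 * sqrt(205) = -28.64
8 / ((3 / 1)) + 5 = 23 / 3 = 7.67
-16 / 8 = -2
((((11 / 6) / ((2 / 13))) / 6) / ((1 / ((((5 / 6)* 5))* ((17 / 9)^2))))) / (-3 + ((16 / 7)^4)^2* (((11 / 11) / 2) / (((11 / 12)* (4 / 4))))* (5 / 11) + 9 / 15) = 3603409205270875 / 22250524120353216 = 0.16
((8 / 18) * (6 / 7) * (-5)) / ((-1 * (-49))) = -40 / 1029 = -0.04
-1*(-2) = 2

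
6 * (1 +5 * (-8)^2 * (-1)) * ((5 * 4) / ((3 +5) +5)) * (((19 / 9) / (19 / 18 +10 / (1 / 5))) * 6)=-8727840 / 11947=-730.55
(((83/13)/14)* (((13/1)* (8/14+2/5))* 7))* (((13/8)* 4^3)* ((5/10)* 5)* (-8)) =-586976/7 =-83853.71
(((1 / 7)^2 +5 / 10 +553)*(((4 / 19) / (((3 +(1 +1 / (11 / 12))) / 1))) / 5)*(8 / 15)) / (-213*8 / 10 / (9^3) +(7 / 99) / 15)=-11192742 / 1049923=-10.66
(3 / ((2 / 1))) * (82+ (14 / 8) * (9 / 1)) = 1173 / 8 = 146.62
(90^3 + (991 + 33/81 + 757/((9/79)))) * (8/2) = 79556708/27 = 2946544.74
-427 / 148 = -2.89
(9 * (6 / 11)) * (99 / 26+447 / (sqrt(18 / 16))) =243 / 13+16092 * sqrt(2) / 11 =2087.56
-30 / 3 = -10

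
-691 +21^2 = -250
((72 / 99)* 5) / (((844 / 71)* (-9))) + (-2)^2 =82846 / 20889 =3.97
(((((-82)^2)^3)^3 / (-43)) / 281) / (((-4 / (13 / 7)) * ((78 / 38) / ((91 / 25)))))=1734947369712376265835758064218079232 / 906225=1914477496992883959100398000000.00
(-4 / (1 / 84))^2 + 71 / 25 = 2822471 / 25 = 112898.84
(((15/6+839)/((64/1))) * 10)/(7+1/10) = 42075/2272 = 18.52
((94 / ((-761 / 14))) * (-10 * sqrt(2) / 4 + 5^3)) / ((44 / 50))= -2056250 / 8371 + 41125 * sqrt(2) / 8371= -238.69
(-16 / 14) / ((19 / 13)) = -104 / 133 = -0.78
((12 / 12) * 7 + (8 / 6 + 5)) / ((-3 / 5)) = -200 / 9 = -22.22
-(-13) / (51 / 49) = 637 / 51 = 12.49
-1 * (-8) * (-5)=-40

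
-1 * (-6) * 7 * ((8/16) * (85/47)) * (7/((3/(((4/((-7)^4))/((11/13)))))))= 4420/25333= 0.17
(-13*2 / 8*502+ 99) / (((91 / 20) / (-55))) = 1685750 / 91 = 18524.73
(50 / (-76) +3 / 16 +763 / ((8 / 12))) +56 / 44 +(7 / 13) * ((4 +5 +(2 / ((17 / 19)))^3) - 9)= 245895752055 / 213577936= 1151.32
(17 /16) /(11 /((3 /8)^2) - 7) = 0.01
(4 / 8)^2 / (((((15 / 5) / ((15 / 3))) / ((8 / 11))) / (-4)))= -40 / 33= -1.21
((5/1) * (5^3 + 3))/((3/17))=10880/3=3626.67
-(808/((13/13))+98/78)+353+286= -6640/39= -170.26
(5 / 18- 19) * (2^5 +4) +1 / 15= -10109 / 15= -673.93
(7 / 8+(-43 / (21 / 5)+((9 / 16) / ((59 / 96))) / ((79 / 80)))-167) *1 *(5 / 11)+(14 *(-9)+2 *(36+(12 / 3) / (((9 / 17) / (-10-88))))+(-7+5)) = -41774731567 / 25840584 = -1616.63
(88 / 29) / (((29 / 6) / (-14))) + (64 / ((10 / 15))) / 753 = -1828480 / 211091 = -8.66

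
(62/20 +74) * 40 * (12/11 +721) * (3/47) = 1563588/11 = 142144.36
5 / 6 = 0.83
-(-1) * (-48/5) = -48/5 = -9.60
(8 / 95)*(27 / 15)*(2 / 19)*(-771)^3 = -65997217584 / 9025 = -7312711.09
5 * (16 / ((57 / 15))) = 400 / 19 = 21.05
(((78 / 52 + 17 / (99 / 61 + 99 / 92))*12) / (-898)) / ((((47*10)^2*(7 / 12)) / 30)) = -27794 / 1145576355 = -0.00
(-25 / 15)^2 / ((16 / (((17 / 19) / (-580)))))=-85 / 317376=-0.00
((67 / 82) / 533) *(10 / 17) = 335 / 371501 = 0.00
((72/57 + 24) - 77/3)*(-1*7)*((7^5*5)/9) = 13529635/513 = 26373.56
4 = 4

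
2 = 2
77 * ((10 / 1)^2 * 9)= 69300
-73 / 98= -0.74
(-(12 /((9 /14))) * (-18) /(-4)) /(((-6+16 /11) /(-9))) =-4158 /25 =-166.32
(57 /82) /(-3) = -19 /82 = -0.23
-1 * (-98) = 98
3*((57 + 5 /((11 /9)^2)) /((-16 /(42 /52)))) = -230013 /25168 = -9.14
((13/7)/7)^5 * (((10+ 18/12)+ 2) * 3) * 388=5834498202/282475249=20.65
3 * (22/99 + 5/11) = 67/33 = 2.03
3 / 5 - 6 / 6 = -2 / 5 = -0.40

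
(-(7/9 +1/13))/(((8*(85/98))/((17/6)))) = -245/702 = -0.35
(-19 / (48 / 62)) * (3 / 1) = -589 / 8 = -73.62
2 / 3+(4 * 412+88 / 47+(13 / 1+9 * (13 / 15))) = 1178294 / 705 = 1671.34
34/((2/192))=3264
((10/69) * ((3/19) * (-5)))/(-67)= 50/29279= 0.00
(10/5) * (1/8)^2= 1/32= 0.03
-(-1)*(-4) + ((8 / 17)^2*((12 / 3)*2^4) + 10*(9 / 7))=46590 / 2023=23.03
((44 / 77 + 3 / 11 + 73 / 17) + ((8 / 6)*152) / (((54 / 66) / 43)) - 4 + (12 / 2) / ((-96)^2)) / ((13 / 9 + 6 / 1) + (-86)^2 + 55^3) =192761707013 / 3144627999744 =0.06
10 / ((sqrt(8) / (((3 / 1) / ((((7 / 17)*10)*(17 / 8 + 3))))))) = 102*sqrt(2) / 287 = 0.50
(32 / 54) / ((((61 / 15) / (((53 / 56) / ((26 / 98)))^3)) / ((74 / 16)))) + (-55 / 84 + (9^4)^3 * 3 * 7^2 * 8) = 717889897398147177858181 / 2161426176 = 332137134901685.94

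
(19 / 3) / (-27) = -19 / 81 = -0.23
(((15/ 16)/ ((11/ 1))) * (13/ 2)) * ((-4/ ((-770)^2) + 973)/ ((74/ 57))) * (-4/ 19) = -4218520527/ 48262060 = -87.41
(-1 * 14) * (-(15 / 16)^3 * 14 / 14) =23625 / 2048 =11.54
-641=-641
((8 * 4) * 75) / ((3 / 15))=12000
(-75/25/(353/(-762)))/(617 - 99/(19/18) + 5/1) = 21717/1771354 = 0.01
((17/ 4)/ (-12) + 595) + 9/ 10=595.55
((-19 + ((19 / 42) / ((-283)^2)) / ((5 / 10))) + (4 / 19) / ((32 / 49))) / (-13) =1.44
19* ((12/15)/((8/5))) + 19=57/2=28.50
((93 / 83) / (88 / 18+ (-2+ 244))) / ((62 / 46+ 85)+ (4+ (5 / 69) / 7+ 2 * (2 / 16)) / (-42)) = 33958764 / 645341338301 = 0.00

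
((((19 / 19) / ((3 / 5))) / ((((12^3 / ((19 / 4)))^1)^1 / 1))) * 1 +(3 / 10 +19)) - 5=1483099 / 103680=14.30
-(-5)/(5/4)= 4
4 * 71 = 284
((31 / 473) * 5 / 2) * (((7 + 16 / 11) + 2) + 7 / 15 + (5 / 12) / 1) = 231973 / 124872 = 1.86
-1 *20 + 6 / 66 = -219 / 11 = -19.91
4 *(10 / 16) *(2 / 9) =5 / 9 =0.56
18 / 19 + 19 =379 / 19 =19.95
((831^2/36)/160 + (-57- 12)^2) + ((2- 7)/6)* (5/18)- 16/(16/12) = 84130403/17280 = 4868.66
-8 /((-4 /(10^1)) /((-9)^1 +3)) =-120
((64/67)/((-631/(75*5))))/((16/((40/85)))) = -12000/718709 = -0.02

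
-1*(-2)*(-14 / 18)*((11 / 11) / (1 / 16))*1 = -224 / 9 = -24.89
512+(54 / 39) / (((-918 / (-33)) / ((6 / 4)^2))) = 452707 / 884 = 512.11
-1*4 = -4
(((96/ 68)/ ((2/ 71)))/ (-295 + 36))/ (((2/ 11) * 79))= -4686/ 347837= -0.01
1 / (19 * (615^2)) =1 / 7186275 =0.00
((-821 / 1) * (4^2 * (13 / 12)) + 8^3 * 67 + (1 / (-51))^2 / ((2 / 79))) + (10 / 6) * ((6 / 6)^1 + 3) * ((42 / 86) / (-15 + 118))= 462483813091 / 23039658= 20073.38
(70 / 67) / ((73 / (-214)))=-14980 / 4891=-3.06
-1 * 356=-356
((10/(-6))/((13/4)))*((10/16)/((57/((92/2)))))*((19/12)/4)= -575/5616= -0.10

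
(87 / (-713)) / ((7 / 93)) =-261 / 161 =-1.62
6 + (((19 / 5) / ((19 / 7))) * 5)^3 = 349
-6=-6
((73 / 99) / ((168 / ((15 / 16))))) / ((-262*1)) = -365 / 23240448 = -0.00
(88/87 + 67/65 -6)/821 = -22381/4642755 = -0.00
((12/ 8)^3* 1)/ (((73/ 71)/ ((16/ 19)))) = 3834/ 1387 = 2.76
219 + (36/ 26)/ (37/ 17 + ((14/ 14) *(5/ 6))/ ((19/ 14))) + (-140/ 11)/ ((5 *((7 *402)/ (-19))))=8530407403/ 38860536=219.51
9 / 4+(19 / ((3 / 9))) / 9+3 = 139 / 12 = 11.58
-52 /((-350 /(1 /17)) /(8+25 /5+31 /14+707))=131443 /20825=6.31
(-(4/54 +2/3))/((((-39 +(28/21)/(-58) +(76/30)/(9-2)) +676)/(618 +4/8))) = -12555550/17466273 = -0.72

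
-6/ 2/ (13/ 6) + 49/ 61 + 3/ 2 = 1457/ 1586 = 0.92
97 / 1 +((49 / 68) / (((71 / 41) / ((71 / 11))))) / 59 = 4282813 / 44132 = 97.05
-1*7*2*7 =-98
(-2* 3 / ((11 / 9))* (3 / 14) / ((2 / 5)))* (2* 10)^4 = -32400000 / 77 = -420779.22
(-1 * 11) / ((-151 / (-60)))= -660 / 151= -4.37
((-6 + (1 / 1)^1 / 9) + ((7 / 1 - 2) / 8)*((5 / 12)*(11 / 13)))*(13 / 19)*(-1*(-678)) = -126221 / 48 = -2629.60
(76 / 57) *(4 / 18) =8 / 27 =0.30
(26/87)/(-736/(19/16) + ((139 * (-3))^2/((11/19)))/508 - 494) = -2760472/4826701449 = -0.00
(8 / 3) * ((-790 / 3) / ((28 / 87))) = -45820 / 21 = -2181.90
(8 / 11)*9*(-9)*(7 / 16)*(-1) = 567 / 22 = 25.77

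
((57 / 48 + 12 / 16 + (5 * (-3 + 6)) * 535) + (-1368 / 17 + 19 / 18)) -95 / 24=19445845 / 2448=7943.56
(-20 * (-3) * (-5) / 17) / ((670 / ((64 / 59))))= -1920 / 67201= -0.03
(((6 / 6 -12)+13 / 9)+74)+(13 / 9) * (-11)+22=635 / 9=70.56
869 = 869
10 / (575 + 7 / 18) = 180 / 10357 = 0.02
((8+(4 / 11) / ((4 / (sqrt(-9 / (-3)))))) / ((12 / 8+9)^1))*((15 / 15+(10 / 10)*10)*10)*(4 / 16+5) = 5*sqrt(3)+440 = 448.66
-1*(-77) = 77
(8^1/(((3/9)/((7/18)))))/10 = 0.93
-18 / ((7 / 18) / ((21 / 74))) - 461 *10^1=-4623.14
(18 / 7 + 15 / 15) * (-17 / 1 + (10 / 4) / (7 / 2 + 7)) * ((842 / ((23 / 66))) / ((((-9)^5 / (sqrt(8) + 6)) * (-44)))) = -0.49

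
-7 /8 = -0.88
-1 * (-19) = 19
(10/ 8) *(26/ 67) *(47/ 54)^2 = 143585/ 390744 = 0.37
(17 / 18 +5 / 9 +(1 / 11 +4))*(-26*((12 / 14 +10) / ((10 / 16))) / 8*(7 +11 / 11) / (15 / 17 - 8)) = 16527264 / 46585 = 354.78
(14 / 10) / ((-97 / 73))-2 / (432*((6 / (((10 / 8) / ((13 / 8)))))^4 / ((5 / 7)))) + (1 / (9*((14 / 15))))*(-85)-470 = -816305829439237 / 1696492554120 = -481.17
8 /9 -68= -604 /9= -67.11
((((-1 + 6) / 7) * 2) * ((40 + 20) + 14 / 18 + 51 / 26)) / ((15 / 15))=73405 / 819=89.63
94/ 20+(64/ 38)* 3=1853/ 190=9.75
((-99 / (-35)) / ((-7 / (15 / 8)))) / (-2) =297 / 784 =0.38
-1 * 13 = -13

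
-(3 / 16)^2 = -9 / 256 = -0.04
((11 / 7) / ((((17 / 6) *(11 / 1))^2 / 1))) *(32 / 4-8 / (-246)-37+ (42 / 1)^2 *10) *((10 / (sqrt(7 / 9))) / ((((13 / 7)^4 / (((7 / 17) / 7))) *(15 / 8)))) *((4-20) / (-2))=9590214144 *sqrt(7) / 3722612179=6.82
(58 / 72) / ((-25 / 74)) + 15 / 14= -2068 / 1575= -1.31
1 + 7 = 8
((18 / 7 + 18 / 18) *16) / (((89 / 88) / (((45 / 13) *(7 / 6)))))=228.18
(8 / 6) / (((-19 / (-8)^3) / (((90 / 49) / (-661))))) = -61440 / 615391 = -0.10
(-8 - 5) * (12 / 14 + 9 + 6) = -206.14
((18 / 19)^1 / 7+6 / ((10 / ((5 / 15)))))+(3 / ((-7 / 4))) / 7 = 0.09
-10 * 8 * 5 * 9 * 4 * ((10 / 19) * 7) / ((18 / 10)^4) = -70000000 / 13851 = -5053.79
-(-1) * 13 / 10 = 13 / 10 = 1.30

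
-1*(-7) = 7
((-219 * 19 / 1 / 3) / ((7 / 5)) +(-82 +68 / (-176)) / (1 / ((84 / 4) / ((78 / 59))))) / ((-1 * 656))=18413515 / 5253248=3.51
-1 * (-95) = 95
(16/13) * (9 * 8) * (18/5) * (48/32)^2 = 46656/65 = 717.78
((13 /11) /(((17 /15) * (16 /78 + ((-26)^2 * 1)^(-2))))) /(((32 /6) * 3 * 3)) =5569395 /52587953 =0.11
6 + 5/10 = 13/2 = 6.50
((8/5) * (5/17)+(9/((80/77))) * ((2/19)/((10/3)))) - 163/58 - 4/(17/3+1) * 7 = -23478213/3746800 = -6.27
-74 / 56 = -37 / 28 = -1.32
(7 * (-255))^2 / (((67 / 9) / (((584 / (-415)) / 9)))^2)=43467246144 / 30924721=1405.58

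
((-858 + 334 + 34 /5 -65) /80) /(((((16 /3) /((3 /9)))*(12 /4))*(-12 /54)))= 8733 /12800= 0.68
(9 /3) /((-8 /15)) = -45 /8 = -5.62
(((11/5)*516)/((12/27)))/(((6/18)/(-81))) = -3103353/5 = -620670.60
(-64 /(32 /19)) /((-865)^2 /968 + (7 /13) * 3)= -478192 /9747253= -0.05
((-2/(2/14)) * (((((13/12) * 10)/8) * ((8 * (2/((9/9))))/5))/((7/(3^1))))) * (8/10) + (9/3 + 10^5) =499911/5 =99982.20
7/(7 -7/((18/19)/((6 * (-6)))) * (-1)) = -1/37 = -0.03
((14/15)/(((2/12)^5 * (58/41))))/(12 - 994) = -371952/71195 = -5.22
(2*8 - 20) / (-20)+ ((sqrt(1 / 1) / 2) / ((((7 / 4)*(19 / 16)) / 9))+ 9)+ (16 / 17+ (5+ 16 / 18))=1851299 / 101745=18.20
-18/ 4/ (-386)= 9/ 772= 0.01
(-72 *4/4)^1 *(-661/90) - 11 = 2589/5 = 517.80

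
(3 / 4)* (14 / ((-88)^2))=21 / 15488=0.00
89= 89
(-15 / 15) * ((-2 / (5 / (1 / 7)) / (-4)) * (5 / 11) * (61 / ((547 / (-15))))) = 915 / 84238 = 0.01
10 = 10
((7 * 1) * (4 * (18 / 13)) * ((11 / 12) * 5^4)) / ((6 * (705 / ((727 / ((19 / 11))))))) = 2210.10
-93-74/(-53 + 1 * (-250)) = -28105/303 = -92.76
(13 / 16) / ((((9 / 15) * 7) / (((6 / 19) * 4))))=65 / 266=0.24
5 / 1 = 5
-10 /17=-0.59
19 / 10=1.90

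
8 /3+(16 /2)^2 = 200 /3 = 66.67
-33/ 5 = -6.60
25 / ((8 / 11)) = 275 / 8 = 34.38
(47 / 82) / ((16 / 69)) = 3243 / 1312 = 2.47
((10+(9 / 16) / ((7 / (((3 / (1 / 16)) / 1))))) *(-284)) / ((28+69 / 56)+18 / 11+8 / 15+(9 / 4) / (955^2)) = -6632858680800 / 52925362123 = -125.32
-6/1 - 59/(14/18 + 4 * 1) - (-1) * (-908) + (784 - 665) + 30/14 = -242367/301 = -805.21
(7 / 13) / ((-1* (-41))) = 7 / 533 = 0.01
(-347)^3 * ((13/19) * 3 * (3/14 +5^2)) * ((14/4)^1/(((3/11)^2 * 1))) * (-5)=116001033011435/228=508776460576.47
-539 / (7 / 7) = -539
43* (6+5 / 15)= 817 / 3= 272.33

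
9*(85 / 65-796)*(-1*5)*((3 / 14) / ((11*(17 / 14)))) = 1394685 / 2431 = 573.71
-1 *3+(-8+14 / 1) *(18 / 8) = 21 / 2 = 10.50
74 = 74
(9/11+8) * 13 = 1261/11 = 114.64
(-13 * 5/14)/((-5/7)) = 13/2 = 6.50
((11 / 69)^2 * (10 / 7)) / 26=605 / 433251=0.00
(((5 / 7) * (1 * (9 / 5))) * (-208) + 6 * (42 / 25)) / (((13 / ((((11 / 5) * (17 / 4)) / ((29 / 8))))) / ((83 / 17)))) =-82235736 / 329875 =-249.29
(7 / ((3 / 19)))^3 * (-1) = -2352637 / 27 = -87134.70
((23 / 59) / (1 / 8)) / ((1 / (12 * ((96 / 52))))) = 52992 / 767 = 69.09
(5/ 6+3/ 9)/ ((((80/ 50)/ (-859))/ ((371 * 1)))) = -11154115/ 48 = -232377.40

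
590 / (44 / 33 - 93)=-354 / 55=-6.44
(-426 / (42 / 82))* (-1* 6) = 34932 / 7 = 4990.29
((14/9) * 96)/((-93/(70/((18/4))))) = -62720/2511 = -24.98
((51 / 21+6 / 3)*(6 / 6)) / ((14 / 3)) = 0.95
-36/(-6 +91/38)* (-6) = -8208/137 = -59.91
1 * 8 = 8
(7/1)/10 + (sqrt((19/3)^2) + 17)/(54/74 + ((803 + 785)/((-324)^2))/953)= 32.67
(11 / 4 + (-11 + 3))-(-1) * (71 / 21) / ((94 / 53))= -13201 / 3948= -3.34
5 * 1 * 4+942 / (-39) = -54 / 13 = -4.15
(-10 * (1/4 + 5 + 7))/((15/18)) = -147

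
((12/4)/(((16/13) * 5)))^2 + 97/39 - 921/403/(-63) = 2.76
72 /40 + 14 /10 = 16 /5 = 3.20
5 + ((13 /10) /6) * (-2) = 137 /30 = 4.57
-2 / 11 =-0.18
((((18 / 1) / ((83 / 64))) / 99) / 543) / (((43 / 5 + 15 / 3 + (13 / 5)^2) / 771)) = 822400 / 84113777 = 0.01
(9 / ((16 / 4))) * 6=27 / 2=13.50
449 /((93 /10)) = 4490 /93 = 48.28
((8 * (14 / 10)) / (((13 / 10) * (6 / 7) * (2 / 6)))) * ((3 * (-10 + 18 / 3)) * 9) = -42336 / 13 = -3256.62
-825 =-825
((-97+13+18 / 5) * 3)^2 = 1454436 / 25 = 58177.44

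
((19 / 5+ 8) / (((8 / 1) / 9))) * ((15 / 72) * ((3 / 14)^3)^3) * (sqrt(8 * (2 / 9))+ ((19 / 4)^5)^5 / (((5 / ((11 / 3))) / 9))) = 1437528421478.75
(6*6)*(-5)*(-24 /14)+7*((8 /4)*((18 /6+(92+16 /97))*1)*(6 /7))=984924 /679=1450.55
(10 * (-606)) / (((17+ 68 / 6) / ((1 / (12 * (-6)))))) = 101 / 34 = 2.97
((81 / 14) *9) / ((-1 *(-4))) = 729 / 56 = 13.02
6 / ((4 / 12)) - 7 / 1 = 11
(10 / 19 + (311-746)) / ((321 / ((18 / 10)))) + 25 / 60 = -49271 / 24396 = -2.02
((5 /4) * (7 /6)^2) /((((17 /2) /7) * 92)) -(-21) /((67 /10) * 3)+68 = 521039513 /7544736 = 69.06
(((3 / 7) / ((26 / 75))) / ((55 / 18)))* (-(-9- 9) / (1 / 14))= 14580 / 143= 101.96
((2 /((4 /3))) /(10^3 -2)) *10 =15 /998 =0.02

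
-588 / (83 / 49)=-28812 / 83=-347.13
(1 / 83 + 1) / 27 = 28 / 747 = 0.04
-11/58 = -0.19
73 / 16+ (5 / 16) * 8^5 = 163913 / 16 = 10244.56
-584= -584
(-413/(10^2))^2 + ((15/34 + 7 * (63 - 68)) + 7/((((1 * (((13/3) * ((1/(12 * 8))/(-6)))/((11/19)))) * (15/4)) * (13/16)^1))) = -106063726997/545870000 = -194.30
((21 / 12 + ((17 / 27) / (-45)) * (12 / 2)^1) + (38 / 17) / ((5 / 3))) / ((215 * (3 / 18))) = 82819 / 986850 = 0.08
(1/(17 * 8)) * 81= 81/136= 0.60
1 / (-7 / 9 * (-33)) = 3 / 77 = 0.04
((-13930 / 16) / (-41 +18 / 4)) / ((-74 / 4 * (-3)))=0.43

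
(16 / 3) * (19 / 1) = 304 / 3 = 101.33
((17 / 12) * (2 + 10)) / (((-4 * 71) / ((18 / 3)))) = -0.36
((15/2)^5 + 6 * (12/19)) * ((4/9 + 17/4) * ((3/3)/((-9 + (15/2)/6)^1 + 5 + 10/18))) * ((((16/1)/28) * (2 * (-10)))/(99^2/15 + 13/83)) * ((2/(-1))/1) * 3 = -15181172068725/2849771582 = -5327.15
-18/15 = -6/5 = -1.20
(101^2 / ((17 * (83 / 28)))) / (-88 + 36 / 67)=-4784269 / 2067115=-2.31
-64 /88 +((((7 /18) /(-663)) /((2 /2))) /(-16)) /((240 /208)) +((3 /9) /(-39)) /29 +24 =21263283589 /913667040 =23.27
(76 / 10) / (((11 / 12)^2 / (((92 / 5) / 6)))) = 83904 / 3025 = 27.74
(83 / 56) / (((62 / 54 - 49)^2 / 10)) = 302535 / 46739392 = 0.01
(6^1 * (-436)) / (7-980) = 2616 / 973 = 2.69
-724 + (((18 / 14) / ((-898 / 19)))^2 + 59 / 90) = -1286192500853 / 1778120820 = -723.34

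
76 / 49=1.55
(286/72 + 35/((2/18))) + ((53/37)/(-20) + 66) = 1281719/3330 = 384.90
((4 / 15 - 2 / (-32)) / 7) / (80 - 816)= -0.00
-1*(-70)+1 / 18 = 1261 / 18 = 70.06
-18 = -18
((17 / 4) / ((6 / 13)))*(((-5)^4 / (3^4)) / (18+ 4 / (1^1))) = 138125 / 42768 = 3.23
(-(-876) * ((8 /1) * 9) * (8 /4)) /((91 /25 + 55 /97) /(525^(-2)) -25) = 12235968 /112474625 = 0.11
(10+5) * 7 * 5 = 525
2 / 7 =0.29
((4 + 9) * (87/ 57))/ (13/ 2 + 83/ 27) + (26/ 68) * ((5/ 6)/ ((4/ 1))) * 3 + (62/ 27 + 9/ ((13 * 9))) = 4393386769/ 937821456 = 4.68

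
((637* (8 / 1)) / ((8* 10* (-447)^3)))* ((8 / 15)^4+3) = -99353527 / 45215527893750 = -0.00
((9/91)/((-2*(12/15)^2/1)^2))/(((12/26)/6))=5625/7168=0.78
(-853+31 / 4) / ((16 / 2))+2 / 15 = -105.52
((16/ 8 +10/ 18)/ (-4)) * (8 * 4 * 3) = -184/ 3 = -61.33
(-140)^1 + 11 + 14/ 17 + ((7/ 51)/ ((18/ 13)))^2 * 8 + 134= 1243469/ 210681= 5.90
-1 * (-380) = 380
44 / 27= 1.63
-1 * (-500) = 500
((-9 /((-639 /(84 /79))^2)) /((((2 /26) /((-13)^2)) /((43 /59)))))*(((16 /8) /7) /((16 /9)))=-11903346 /1856191979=-0.01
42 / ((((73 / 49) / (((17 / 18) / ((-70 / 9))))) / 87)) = -217413 / 730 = -297.83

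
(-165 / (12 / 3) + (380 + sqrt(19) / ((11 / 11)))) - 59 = 284.11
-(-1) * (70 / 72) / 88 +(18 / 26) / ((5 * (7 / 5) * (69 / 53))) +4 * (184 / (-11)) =-443072057 / 6630624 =-66.82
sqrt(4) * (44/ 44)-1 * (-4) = 6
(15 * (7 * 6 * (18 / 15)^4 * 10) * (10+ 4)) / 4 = 1143072 / 25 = 45722.88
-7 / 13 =-0.54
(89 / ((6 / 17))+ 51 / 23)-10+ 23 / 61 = 2060399 / 8418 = 244.76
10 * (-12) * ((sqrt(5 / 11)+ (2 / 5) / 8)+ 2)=-246-120 * sqrt(55) / 11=-326.90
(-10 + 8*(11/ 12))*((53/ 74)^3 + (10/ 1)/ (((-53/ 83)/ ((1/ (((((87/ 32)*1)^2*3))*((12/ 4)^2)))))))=-0.77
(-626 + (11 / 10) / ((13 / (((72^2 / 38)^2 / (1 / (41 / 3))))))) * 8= 3922523632 / 23465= 167164.87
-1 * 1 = -1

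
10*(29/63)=290/63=4.60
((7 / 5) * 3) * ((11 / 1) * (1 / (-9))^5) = -77 / 98415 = -0.00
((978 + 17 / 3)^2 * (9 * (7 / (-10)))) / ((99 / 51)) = -1036299719 / 330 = -3140302.18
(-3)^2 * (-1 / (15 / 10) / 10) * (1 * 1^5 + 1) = -6 / 5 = -1.20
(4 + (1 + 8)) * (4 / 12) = 4.33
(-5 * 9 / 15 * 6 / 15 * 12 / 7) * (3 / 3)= -72 / 35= -2.06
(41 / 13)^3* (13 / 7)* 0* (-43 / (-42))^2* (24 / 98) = 0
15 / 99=5 / 33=0.15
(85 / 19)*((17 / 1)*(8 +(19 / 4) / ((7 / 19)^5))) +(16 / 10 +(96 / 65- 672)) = 882752219353 / 16605316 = 53160.82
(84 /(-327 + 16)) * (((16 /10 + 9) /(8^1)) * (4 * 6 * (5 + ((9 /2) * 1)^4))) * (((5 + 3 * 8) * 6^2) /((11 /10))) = -11574984078 /3421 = -3383508.94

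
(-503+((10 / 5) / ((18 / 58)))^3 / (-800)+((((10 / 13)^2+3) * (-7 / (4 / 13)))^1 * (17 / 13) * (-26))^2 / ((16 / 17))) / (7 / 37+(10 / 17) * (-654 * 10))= -1016744314086987701 / 476971390209600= -2131.67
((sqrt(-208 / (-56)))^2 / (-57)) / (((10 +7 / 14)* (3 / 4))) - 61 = -1533565 / 25137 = -61.01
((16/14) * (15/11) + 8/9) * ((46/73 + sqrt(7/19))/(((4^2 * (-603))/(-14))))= 212 * sqrt(133)/1134243 + 9752/4357881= 0.00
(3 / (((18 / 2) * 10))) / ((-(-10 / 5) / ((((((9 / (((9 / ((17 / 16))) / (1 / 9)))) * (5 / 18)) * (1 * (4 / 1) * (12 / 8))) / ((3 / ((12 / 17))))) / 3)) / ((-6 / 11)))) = -0.00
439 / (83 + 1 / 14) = 6146 / 1163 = 5.28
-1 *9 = -9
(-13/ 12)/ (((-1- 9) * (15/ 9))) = 13/ 200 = 0.06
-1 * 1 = -1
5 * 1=5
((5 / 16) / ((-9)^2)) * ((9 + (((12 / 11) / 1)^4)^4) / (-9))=-332462126481769925 / 59550849903189520656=-0.01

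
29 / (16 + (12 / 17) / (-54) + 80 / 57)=84303 / 50554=1.67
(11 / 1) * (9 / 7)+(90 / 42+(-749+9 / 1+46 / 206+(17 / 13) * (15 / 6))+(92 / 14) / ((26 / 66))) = -13188569 / 18746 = -703.54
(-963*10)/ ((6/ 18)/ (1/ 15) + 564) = -9630/ 569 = -16.92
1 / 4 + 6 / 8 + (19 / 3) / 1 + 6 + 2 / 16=323 / 24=13.46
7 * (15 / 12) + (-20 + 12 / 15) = -209 / 20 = -10.45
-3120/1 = -3120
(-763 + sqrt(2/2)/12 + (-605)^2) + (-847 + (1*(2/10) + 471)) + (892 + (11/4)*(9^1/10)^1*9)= 43896067/120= 365800.56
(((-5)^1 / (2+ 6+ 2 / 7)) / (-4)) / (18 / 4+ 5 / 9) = 0.03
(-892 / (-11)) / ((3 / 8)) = 7136 / 33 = 216.24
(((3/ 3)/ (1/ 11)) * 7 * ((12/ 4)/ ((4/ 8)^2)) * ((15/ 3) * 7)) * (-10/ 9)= -35933.33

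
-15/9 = -5/3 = -1.67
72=72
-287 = -287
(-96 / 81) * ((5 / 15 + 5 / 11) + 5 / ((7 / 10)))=-58624 / 6237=-9.40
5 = 5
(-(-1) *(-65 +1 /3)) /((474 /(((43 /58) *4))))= -0.40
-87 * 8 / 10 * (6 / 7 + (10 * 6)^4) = -31570562088 / 35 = -902016059.66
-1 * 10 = -10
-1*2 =-2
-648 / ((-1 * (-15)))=-216 / 5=-43.20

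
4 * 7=28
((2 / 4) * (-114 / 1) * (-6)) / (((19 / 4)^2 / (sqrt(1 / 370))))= 144 * sqrt(370) / 3515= 0.79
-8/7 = -1.14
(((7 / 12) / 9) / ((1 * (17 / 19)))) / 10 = 133 / 18360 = 0.01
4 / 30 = 2 / 15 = 0.13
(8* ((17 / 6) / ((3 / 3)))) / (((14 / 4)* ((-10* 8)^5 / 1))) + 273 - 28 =2107391999983 / 8601600000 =245.00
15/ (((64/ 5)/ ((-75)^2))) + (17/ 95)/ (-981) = 39316639537/ 5964480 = 6591.80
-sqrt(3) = -1.73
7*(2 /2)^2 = 7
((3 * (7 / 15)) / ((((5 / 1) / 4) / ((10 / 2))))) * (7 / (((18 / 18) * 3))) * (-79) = -15484 / 15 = -1032.27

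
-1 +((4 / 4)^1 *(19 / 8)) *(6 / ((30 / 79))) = 1461 / 40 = 36.52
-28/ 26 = -14/ 13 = -1.08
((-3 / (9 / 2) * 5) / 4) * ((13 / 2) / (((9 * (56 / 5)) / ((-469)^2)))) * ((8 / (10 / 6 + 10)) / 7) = -291785 / 252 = -1157.88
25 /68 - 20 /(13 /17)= -22795 /884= -25.79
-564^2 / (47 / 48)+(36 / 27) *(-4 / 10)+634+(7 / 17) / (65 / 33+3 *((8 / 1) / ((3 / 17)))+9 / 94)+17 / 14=-495732367900711 / 1528956030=-324229.32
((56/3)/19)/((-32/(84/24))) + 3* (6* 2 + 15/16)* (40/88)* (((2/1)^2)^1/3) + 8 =157579/5016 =31.42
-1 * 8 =-8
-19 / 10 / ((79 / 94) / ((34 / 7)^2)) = -1032308 / 19355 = -53.34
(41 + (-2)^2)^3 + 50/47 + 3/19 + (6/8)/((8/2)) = 91126.41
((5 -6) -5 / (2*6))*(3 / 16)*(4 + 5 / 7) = -561 / 448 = -1.25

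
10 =10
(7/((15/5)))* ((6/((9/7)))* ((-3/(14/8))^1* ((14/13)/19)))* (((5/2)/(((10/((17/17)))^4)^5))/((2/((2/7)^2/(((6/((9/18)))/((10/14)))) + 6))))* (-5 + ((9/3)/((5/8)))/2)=6179/29925000000000000000000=0.00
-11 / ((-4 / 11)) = 30.25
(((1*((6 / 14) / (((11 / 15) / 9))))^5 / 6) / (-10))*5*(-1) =3632067084375 / 10827136628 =335.46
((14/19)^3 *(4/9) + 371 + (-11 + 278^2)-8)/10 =2396279446/308655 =7763.62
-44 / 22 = -2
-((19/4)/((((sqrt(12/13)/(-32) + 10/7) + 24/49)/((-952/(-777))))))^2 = -98081230363508374528/10649058719772098025 - 491489705350332416 * sqrt(39)/10649058719772098025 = -9.50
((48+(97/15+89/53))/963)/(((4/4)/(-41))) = -1830076/765585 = -2.39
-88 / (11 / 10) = -80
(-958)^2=917764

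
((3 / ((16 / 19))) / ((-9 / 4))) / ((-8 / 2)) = 19 / 48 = 0.40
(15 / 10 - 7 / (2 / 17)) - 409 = -467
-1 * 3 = -3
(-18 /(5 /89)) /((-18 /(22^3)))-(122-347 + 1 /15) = 569278 /3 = 189759.33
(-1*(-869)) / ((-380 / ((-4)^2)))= -3476 / 95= -36.59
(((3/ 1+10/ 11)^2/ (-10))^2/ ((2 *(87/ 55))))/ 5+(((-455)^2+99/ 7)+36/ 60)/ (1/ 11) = 369208572927487/ 162115800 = 2277437.32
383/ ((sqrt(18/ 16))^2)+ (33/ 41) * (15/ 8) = 1009447/ 2952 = 341.95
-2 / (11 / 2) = -4 / 11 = -0.36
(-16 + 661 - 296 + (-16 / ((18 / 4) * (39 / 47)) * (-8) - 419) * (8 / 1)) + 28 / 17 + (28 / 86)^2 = -30087091597 / 11032983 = -2727.01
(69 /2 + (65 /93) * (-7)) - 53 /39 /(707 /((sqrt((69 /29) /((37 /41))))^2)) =54300424007 /1834321398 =29.60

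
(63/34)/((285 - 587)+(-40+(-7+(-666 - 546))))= -0.00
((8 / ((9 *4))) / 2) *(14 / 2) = 7 / 9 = 0.78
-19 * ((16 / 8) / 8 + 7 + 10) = -1311 / 4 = -327.75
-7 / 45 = -0.16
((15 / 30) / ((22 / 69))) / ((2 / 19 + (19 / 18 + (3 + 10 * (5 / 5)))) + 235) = 11799 / 1874686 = 0.01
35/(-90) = -7/18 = -0.39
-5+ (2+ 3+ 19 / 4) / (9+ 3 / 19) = -913 / 232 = -3.94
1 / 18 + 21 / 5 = 383 / 90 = 4.26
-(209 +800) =-1009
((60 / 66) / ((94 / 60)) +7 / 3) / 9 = 0.32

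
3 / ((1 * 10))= 3 / 10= 0.30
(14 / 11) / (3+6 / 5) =10 / 33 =0.30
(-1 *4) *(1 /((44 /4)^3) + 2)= -10652 /1331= -8.00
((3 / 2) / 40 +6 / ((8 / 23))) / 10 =1383 / 800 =1.73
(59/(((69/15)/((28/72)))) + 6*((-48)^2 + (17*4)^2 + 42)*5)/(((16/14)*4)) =605986255/13248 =45741.72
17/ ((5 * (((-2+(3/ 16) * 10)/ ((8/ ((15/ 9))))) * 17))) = -192/ 25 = -7.68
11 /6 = 1.83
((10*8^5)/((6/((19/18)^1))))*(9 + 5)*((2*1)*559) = 24362024960/27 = 902297220.74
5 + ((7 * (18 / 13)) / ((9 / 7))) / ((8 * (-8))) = 2031 / 416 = 4.88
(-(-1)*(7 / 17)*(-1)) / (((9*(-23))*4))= 7 / 14076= 0.00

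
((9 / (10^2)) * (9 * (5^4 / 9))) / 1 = 225 / 4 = 56.25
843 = 843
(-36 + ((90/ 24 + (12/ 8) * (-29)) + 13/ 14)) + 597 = 14621/ 28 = 522.18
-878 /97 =-9.05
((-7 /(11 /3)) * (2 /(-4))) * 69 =1449 /22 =65.86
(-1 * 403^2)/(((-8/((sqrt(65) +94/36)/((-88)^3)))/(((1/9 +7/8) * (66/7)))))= -11531039 * sqrt(65)/41631744 - 541958833/749371392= -2.96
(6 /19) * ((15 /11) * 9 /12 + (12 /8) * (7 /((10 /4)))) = 3447 /2090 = 1.65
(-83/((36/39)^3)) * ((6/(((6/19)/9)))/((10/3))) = -3464669/640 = -5413.55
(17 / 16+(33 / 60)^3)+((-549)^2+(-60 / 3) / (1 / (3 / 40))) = 2411205831 / 8000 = 301400.73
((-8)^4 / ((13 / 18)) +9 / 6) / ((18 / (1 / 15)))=9833 / 468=21.01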